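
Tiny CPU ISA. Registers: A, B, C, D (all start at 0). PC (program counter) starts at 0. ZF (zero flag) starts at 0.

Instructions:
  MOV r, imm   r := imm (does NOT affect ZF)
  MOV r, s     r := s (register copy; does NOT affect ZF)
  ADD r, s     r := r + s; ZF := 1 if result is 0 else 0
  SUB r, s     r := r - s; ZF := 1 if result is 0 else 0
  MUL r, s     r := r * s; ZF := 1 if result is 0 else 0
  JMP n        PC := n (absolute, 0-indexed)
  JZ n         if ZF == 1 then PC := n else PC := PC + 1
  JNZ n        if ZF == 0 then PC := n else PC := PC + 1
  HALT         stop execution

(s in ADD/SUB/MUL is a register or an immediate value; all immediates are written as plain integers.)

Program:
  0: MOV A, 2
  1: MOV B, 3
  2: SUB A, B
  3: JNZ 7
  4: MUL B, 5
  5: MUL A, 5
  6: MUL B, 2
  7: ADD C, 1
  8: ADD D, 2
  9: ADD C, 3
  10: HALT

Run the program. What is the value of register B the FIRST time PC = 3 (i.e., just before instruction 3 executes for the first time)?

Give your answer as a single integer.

Step 1: PC=0 exec 'MOV A, 2'. After: A=2 B=0 C=0 D=0 ZF=0 PC=1
Step 2: PC=1 exec 'MOV B, 3'. After: A=2 B=3 C=0 D=0 ZF=0 PC=2
Step 3: PC=2 exec 'SUB A, B'. After: A=-1 B=3 C=0 D=0 ZF=0 PC=3
First time PC=3: B=3

3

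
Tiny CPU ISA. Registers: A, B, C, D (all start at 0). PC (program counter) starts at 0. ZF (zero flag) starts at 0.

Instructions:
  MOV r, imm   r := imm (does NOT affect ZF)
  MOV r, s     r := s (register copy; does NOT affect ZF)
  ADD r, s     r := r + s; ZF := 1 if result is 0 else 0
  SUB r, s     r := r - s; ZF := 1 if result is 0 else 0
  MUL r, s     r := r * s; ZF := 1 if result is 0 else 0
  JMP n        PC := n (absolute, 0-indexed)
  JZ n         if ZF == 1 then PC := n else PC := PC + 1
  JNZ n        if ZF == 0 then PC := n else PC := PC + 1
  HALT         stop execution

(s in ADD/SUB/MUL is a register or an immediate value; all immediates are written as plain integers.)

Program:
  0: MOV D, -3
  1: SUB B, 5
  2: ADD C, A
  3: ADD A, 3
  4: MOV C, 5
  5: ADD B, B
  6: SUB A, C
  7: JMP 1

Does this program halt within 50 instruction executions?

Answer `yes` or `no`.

Step 1: PC=0 exec 'MOV D, -3'. After: A=0 B=0 C=0 D=-3 ZF=0 PC=1
Step 2: PC=1 exec 'SUB B, 5'. After: A=0 B=-5 C=0 D=-3 ZF=0 PC=2
Step 3: PC=2 exec 'ADD C, A'. After: A=0 B=-5 C=0 D=-3 ZF=1 PC=3
Step 4: PC=3 exec 'ADD A, 3'. After: A=3 B=-5 C=0 D=-3 ZF=0 PC=4
Step 5: PC=4 exec 'MOV C, 5'. After: A=3 B=-5 C=5 D=-3 ZF=0 PC=5
Step 6: PC=5 exec 'ADD B, B'. After: A=3 B=-10 C=5 D=-3 ZF=0 PC=6
Step 7: PC=6 exec 'SUB A, C'. After: A=-2 B=-10 C=5 D=-3 ZF=0 PC=7
Step 8: PC=7 exec 'JMP 1'. After: A=-2 B=-10 C=5 D=-3 ZF=0 PC=1
Step 9: PC=1 exec 'SUB B, 5'. After: A=-2 B=-15 C=5 D=-3 ZF=0 PC=2
Step 10: PC=2 exec 'ADD C, A'. After: A=-2 B=-15 C=3 D=-3 ZF=0 PC=3
Step 11: PC=3 exec 'ADD A, 3'. After: A=1 B=-15 C=3 D=-3 ZF=0 PC=4
Step 12: PC=4 exec 'MOV C, 5'. After: A=1 B=-15 C=5 D=-3 ZF=0 PC=5
Step 13: PC=5 exec 'ADD B, B'. After: A=1 B=-30 C=5 D=-3 ZF=0 PC=6
Step 14: PC=6 exec 'SUB A, C'. After: A=-4 B=-30 C=5 D=-3 ZF=0 PC=7
Step 15: PC=7 exec 'JMP 1'. After: A=-4 B=-30 C=5 D=-3 ZF=0 PC=1
After 50 steps: not halted. PC revisits the same instructions with no path to HALT; will never halt.

Answer: no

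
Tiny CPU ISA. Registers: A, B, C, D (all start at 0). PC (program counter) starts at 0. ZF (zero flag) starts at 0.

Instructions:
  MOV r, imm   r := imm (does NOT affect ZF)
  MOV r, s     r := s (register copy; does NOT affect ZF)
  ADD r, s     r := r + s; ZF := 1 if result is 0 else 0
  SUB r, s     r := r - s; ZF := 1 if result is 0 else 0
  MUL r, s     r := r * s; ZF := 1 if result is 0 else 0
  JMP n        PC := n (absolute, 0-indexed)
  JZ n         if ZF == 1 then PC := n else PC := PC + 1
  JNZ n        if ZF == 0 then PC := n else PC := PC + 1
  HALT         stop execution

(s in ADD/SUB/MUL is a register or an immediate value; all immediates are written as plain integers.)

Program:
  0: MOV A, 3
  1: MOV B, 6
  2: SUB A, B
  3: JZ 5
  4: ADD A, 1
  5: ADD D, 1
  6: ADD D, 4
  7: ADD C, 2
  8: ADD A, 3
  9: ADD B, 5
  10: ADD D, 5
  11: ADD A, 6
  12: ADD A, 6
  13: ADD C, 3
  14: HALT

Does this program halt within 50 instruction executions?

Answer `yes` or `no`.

Step 1: PC=0 exec 'MOV A, 3'. After: A=3 B=0 C=0 D=0 ZF=0 PC=1
Step 2: PC=1 exec 'MOV B, 6'. After: A=3 B=6 C=0 D=0 ZF=0 PC=2
Step 3: PC=2 exec 'SUB A, B'. After: A=-3 B=6 C=0 D=0 ZF=0 PC=3
Step 4: PC=3 exec 'JZ 5'. After: A=-3 B=6 C=0 D=0 ZF=0 PC=4
Step 5: PC=4 exec 'ADD A, 1'. After: A=-2 B=6 C=0 D=0 ZF=0 PC=5
Step 6: PC=5 exec 'ADD D, 1'. After: A=-2 B=6 C=0 D=1 ZF=0 PC=6
Step 7: PC=6 exec 'ADD D, 4'. After: A=-2 B=6 C=0 D=5 ZF=0 PC=7
Step 8: PC=7 exec 'ADD C, 2'. After: A=-2 B=6 C=2 D=5 ZF=0 PC=8
Step 9: PC=8 exec 'ADD A, 3'. After: A=1 B=6 C=2 D=5 ZF=0 PC=9
Step 10: PC=9 exec 'ADD B, 5'. After: A=1 B=11 C=2 D=5 ZF=0 PC=10
Step 11: PC=10 exec 'ADD D, 5'. After: A=1 B=11 C=2 D=10 ZF=0 PC=11
Step 12: PC=11 exec 'ADD A, 6'. After: A=7 B=11 C=2 D=10 ZF=0 PC=12
Step 13: PC=12 exec 'ADD A, 6'. After: A=13 B=11 C=2 D=10 ZF=0 PC=13
Step 14: PC=13 exec 'ADD C, 3'. After: A=13 B=11 C=5 D=10 ZF=0 PC=14
Step 15: PC=14 exec 'HALT'. After: A=13 B=11 C=5 D=10 ZF=0 PC=14 HALTED

Answer: yes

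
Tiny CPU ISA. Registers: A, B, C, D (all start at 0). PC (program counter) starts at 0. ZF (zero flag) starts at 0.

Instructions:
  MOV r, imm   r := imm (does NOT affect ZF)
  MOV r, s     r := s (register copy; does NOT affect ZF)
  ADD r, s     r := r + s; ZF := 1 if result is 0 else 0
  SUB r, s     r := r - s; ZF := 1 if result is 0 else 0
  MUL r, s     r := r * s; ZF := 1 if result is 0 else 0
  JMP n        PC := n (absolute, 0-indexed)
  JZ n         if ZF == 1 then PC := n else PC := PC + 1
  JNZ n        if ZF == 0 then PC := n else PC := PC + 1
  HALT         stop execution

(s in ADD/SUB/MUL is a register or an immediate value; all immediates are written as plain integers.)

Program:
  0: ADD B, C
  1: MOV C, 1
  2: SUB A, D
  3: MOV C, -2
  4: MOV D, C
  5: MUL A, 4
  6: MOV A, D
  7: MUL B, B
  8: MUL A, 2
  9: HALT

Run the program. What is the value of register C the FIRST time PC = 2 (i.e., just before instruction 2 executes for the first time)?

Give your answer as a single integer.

Step 1: PC=0 exec 'ADD B, C'. After: A=0 B=0 C=0 D=0 ZF=1 PC=1
Step 2: PC=1 exec 'MOV C, 1'. After: A=0 B=0 C=1 D=0 ZF=1 PC=2
First time PC=2: C=1

1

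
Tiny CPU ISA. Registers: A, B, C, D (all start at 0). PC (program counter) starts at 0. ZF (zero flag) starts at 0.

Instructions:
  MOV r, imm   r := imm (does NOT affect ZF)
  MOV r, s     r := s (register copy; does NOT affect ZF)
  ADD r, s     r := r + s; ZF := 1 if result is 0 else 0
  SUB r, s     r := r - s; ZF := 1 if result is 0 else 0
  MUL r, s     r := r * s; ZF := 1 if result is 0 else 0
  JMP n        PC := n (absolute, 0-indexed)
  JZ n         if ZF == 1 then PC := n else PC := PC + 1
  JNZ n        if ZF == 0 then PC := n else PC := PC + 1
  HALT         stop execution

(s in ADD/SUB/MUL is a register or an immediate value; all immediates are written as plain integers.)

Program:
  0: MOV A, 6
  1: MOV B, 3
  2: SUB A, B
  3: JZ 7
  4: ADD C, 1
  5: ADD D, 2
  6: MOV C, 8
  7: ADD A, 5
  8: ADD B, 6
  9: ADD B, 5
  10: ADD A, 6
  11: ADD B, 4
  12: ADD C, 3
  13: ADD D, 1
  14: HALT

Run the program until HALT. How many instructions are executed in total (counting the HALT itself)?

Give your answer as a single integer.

Step 1: PC=0 exec 'MOV A, 6'. After: A=6 B=0 C=0 D=0 ZF=0 PC=1
Step 2: PC=1 exec 'MOV B, 3'. After: A=6 B=3 C=0 D=0 ZF=0 PC=2
Step 3: PC=2 exec 'SUB A, B'. After: A=3 B=3 C=0 D=0 ZF=0 PC=3
Step 4: PC=3 exec 'JZ 7'. After: A=3 B=3 C=0 D=0 ZF=0 PC=4
Step 5: PC=4 exec 'ADD C, 1'. After: A=3 B=3 C=1 D=0 ZF=0 PC=5
Step 6: PC=5 exec 'ADD D, 2'. After: A=3 B=3 C=1 D=2 ZF=0 PC=6
Step 7: PC=6 exec 'MOV C, 8'. After: A=3 B=3 C=8 D=2 ZF=0 PC=7
Step 8: PC=7 exec 'ADD A, 5'. After: A=8 B=3 C=8 D=2 ZF=0 PC=8
Step 9: PC=8 exec 'ADD B, 6'. After: A=8 B=9 C=8 D=2 ZF=0 PC=9
Step 10: PC=9 exec 'ADD B, 5'. After: A=8 B=14 C=8 D=2 ZF=0 PC=10
Step 11: PC=10 exec 'ADD A, 6'. After: A=14 B=14 C=8 D=2 ZF=0 PC=11
Step 12: PC=11 exec 'ADD B, 4'. After: A=14 B=18 C=8 D=2 ZF=0 PC=12
Step 13: PC=12 exec 'ADD C, 3'. After: A=14 B=18 C=11 D=2 ZF=0 PC=13
Step 14: PC=13 exec 'ADD D, 1'. After: A=14 B=18 C=11 D=3 ZF=0 PC=14
Step 15: PC=14 exec 'HALT'. After: A=14 B=18 C=11 D=3 ZF=0 PC=14 HALTED
Total instructions executed: 15

Answer: 15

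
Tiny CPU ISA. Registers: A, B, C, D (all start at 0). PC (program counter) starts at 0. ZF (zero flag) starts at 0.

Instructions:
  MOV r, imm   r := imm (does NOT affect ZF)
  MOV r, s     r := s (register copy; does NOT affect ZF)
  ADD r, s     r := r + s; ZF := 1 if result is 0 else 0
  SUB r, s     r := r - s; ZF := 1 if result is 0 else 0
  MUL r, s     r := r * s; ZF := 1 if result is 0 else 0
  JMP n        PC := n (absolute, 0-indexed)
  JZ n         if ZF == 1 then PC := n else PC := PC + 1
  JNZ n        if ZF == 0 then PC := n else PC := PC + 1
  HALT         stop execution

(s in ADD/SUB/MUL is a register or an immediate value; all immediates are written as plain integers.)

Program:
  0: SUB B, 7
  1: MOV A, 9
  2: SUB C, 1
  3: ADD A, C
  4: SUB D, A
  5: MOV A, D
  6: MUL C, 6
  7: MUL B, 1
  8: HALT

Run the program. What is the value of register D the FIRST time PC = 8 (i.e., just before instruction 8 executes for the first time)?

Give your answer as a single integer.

Step 1: PC=0 exec 'SUB B, 7'. After: A=0 B=-7 C=0 D=0 ZF=0 PC=1
Step 2: PC=1 exec 'MOV A, 9'. After: A=9 B=-7 C=0 D=0 ZF=0 PC=2
Step 3: PC=2 exec 'SUB C, 1'. After: A=9 B=-7 C=-1 D=0 ZF=0 PC=3
Step 4: PC=3 exec 'ADD A, C'. After: A=8 B=-7 C=-1 D=0 ZF=0 PC=4
Step 5: PC=4 exec 'SUB D, A'. After: A=8 B=-7 C=-1 D=-8 ZF=0 PC=5
Step 6: PC=5 exec 'MOV A, D'. After: A=-8 B=-7 C=-1 D=-8 ZF=0 PC=6
Step 7: PC=6 exec 'MUL C, 6'. After: A=-8 B=-7 C=-6 D=-8 ZF=0 PC=7
Step 8: PC=7 exec 'MUL B, 1'. After: A=-8 B=-7 C=-6 D=-8 ZF=0 PC=8
First time PC=8: D=-8

-8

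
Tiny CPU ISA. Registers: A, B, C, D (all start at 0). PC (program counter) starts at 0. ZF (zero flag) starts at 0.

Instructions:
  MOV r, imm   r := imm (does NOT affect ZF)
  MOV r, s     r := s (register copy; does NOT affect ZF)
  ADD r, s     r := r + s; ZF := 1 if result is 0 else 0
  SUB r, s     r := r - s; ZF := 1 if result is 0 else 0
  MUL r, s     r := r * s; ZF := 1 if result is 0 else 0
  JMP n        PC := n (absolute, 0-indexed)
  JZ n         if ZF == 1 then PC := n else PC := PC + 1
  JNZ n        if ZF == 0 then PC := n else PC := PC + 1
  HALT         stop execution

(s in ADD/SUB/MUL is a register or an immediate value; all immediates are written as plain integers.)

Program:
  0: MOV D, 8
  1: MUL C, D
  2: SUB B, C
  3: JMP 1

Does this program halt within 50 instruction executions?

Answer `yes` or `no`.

Answer: no

Derivation:
Step 1: PC=0 exec 'MOV D, 8'. After: A=0 B=0 C=0 D=8 ZF=0 PC=1
Step 2: PC=1 exec 'MUL C, D'. After: A=0 B=0 C=0 D=8 ZF=1 PC=2
Step 3: PC=2 exec 'SUB B, C'. After: A=0 B=0 C=0 D=8 ZF=1 PC=3
Step 4: PC=3 exec 'JMP 1'. After: A=0 B=0 C=0 D=8 ZF=1 PC=1
Step 5: PC=1 exec 'MUL C, D'. After: A=0 B=0 C=0 D=8 ZF=1 PC=2
State after step 5 equals state after step 2: the program is in a cycle of length 3 and will never halt.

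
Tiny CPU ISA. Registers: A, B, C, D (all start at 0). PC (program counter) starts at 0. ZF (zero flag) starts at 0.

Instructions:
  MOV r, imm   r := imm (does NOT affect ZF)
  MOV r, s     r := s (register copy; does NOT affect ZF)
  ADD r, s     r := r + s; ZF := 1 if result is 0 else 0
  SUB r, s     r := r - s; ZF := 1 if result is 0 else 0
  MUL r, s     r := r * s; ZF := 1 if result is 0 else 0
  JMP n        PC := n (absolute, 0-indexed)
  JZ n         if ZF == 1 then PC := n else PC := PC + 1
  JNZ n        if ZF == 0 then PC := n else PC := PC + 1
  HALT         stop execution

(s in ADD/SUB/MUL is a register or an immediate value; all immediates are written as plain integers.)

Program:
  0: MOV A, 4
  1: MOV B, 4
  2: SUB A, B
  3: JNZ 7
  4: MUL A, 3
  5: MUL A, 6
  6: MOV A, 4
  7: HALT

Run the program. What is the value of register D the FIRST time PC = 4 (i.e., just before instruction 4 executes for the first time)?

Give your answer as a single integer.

Step 1: PC=0 exec 'MOV A, 4'. After: A=4 B=0 C=0 D=0 ZF=0 PC=1
Step 2: PC=1 exec 'MOV B, 4'. After: A=4 B=4 C=0 D=0 ZF=0 PC=2
Step 3: PC=2 exec 'SUB A, B'. After: A=0 B=4 C=0 D=0 ZF=1 PC=3
Step 4: PC=3 exec 'JNZ 7'. After: A=0 B=4 C=0 D=0 ZF=1 PC=4
First time PC=4: D=0

0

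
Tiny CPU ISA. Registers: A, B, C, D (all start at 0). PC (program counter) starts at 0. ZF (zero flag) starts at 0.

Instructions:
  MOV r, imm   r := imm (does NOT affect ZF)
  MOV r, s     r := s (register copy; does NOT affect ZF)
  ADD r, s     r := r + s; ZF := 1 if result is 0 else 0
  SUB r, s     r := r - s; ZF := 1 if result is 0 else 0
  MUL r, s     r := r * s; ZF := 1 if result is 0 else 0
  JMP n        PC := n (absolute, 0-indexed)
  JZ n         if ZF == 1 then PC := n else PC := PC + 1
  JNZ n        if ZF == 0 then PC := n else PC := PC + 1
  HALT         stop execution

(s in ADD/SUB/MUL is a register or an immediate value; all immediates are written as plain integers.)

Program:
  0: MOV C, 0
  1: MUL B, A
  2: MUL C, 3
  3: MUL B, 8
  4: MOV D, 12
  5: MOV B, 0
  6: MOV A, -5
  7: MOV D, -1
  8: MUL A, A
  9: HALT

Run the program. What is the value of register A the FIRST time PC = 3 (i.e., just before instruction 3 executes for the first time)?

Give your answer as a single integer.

Step 1: PC=0 exec 'MOV C, 0'. After: A=0 B=0 C=0 D=0 ZF=0 PC=1
Step 2: PC=1 exec 'MUL B, A'. After: A=0 B=0 C=0 D=0 ZF=1 PC=2
Step 3: PC=2 exec 'MUL C, 3'. After: A=0 B=0 C=0 D=0 ZF=1 PC=3
First time PC=3: A=0

0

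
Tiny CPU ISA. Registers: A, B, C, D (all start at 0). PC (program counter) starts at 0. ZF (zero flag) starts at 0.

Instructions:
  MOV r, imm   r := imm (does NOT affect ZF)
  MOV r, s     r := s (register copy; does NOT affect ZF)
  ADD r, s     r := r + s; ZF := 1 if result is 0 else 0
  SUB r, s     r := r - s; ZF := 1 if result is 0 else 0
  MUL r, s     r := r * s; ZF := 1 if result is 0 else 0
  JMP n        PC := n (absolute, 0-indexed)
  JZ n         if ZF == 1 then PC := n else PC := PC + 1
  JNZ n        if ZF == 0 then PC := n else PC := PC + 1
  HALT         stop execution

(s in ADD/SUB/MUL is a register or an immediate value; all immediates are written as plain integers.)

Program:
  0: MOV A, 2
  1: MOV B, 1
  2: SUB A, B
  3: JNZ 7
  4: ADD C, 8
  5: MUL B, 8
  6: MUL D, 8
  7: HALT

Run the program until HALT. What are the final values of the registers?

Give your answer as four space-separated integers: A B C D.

Step 1: PC=0 exec 'MOV A, 2'. After: A=2 B=0 C=0 D=0 ZF=0 PC=1
Step 2: PC=1 exec 'MOV B, 1'. After: A=2 B=1 C=0 D=0 ZF=0 PC=2
Step 3: PC=2 exec 'SUB A, B'. After: A=1 B=1 C=0 D=0 ZF=0 PC=3
Step 4: PC=3 exec 'JNZ 7'. After: A=1 B=1 C=0 D=0 ZF=0 PC=7
Step 5: PC=7 exec 'HALT'. After: A=1 B=1 C=0 D=0 ZF=0 PC=7 HALTED

Answer: 1 1 0 0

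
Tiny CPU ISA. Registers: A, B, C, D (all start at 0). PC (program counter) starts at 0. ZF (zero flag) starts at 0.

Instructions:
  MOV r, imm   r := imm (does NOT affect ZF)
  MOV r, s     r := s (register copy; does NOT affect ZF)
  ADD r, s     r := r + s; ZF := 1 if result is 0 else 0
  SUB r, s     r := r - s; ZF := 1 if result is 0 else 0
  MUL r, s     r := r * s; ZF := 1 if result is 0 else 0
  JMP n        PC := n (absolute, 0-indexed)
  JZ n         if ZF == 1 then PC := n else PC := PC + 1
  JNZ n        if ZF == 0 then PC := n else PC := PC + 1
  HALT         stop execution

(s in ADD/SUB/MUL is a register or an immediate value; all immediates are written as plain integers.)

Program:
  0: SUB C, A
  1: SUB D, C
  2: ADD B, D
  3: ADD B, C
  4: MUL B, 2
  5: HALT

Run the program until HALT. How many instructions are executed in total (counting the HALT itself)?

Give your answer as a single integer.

Step 1: PC=0 exec 'SUB C, A'. After: A=0 B=0 C=0 D=0 ZF=1 PC=1
Step 2: PC=1 exec 'SUB D, C'. After: A=0 B=0 C=0 D=0 ZF=1 PC=2
Step 3: PC=2 exec 'ADD B, D'. After: A=0 B=0 C=0 D=0 ZF=1 PC=3
Step 4: PC=3 exec 'ADD B, C'. After: A=0 B=0 C=0 D=0 ZF=1 PC=4
Step 5: PC=4 exec 'MUL B, 2'. After: A=0 B=0 C=0 D=0 ZF=1 PC=5
Step 6: PC=5 exec 'HALT'. After: A=0 B=0 C=0 D=0 ZF=1 PC=5 HALTED
Total instructions executed: 6

Answer: 6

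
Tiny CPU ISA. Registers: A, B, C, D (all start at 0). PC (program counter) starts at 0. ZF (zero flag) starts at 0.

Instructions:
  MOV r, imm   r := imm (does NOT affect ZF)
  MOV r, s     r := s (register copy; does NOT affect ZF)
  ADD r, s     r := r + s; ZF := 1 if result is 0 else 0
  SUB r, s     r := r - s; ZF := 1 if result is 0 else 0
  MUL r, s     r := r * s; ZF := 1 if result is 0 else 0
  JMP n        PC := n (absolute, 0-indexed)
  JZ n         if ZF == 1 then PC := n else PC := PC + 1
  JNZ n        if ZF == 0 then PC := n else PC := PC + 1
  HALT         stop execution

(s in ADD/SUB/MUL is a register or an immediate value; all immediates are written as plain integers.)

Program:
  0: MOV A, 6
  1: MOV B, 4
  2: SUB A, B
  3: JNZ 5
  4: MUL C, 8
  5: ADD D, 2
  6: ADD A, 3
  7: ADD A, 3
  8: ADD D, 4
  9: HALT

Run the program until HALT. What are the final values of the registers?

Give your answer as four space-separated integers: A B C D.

Answer: 8 4 0 6

Derivation:
Step 1: PC=0 exec 'MOV A, 6'. After: A=6 B=0 C=0 D=0 ZF=0 PC=1
Step 2: PC=1 exec 'MOV B, 4'. After: A=6 B=4 C=0 D=0 ZF=0 PC=2
Step 3: PC=2 exec 'SUB A, B'. After: A=2 B=4 C=0 D=0 ZF=0 PC=3
Step 4: PC=3 exec 'JNZ 5'. After: A=2 B=4 C=0 D=0 ZF=0 PC=5
Step 5: PC=5 exec 'ADD D, 2'. After: A=2 B=4 C=0 D=2 ZF=0 PC=6
Step 6: PC=6 exec 'ADD A, 3'. After: A=5 B=4 C=0 D=2 ZF=0 PC=7
Step 7: PC=7 exec 'ADD A, 3'. After: A=8 B=4 C=0 D=2 ZF=0 PC=8
Step 8: PC=8 exec 'ADD D, 4'. After: A=8 B=4 C=0 D=6 ZF=0 PC=9
Step 9: PC=9 exec 'HALT'. After: A=8 B=4 C=0 D=6 ZF=0 PC=9 HALTED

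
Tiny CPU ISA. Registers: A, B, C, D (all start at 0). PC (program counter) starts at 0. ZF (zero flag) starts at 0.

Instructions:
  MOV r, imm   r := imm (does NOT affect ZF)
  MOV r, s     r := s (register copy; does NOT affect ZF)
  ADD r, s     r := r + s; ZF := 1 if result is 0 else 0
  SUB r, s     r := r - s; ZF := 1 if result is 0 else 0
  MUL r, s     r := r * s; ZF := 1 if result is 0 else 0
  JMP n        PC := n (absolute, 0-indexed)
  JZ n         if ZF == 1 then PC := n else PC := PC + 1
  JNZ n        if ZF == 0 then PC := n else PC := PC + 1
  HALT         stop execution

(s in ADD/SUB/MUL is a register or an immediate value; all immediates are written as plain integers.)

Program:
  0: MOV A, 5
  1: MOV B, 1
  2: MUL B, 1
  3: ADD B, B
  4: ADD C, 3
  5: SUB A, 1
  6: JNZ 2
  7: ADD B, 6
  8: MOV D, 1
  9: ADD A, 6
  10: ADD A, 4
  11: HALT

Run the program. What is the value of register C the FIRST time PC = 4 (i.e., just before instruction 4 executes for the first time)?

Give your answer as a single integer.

Step 1: PC=0 exec 'MOV A, 5'. After: A=5 B=0 C=0 D=0 ZF=0 PC=1
Step 2: PC=1 exec 'MOV B, 1'. After: A=5 B=1 C=0 D=0 ZF=0 PC=2
Step 3: PC=2 exec 'MUL B, 1'. After: A=5 B=1 C=0 D=0 ZF=0 PC=3
Step 4: PC=3 exec 'ADD B, B'. After: A=5 B=2 C=0 D=0 ZF=0 PC=4
First time PC=4: C=0

0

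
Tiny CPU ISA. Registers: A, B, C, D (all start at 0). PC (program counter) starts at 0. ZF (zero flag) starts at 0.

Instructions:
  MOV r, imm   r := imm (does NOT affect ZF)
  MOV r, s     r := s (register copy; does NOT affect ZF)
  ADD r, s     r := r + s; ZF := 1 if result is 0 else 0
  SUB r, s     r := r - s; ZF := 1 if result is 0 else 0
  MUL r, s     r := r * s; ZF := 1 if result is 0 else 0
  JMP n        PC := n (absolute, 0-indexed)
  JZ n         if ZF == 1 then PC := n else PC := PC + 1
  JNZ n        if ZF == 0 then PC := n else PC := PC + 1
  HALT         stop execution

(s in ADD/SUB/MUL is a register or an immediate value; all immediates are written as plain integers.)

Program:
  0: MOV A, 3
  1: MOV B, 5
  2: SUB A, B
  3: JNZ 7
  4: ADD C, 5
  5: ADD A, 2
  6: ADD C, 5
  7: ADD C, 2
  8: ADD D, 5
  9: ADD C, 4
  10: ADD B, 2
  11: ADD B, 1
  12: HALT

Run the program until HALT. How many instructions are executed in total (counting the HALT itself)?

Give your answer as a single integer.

Step 1: PC=0 exec 'MOV A, 3'. After: A=3 B=0 C=0 D=0 ZF=0 PC=1
Step 2: PC=1 exec 'MOV B, 5'. After: A=3 B=5 C=0 D=0 ZF=0 PC=2
Step 3: PC=2 exec 'SUB A, B'. After: A=-2 B=5 C=0 D=0 ZF=0 PC=3
Step 4: PC=3 exec 'JNZ 7'. After: A=-2 B=5 C=0 D=0 ZF=0 PC=7
Step 5: PC=7 exec 'ADD C, 2'. After: A=-2 B=5 C=2 D=0 ZF=0 PC=8
Step 6: PC=8 exec 'ADD D, 5'. After: A=-2 B=5 C=2 D=5 ZF=0 PC=9
Step 7: PC=9 exec 'ADD C, 4'. After: A=-2 B=5 C=6 D=5 ZF=0 PC=10
Step 8: PC=10 exec 'ADD B, 2'. After: A=-2 B=7 C=6 D=5 ZF=0 PC=11
Step 9: PC=11 exec 'ADD B, 1'. After: A=-2 B=8 C=6 D=5 ZF=0 PC=12
Step 10: PC=12 exec 'HALT'. After: A=-2 B=8 C=6 D=5 ZF=0 PC=12 HALTED
Total instructions executed: 10

Answer: 10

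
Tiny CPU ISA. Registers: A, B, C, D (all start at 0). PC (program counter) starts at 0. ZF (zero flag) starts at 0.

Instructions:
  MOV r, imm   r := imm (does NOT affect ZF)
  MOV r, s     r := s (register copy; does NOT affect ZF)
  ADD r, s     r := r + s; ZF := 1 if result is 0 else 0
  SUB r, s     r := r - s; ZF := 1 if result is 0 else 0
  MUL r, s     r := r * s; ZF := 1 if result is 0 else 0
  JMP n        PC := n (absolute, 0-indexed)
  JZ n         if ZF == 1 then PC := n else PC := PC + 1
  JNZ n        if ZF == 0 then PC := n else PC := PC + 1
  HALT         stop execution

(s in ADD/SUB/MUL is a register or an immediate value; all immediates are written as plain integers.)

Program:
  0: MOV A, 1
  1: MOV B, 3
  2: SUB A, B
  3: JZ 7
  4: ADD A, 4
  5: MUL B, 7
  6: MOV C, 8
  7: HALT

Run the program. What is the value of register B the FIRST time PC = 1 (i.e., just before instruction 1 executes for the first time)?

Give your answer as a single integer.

Step 1: PC=0 exec 'MOV A, 1'. After: A=1 B=0 C=0 D=0 ZF=0 PC=1
First time PC=1: B=0

0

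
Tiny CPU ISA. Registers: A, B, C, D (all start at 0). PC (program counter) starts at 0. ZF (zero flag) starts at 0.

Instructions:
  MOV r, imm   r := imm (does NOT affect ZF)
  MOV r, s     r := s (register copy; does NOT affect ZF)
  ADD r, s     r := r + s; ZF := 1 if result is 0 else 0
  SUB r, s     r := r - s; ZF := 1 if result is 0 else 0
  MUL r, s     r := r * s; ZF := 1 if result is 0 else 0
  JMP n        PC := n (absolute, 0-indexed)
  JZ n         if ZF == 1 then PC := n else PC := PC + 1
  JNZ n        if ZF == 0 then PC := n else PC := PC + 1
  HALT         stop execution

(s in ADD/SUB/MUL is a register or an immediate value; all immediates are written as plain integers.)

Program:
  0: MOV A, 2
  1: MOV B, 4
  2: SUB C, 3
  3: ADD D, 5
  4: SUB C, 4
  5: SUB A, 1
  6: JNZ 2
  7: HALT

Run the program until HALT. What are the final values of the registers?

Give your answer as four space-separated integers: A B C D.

Step 1: PC=0 exec 'MOV A, 2'. After: A=2 B=0 C=0 D=0 ZF=0 PC=1
Step 2: PC=1 exec 'MOV B, 4'. After: A=2 B=4 C=0 D=0 ZF=0 PC=2
Step 3: PC=2 exec 'SUB C, 3'. After: A=2 B=4 C=-3 D=0 ZF=0 PC=3
Step 4: PC=3 exec 'ADD D, 5'. After: A=2 B=4 C=-3 D=5 ZF=0 PC=4
Step 5: PC=4 exec 'SUB C, 4'. After: A=2 B=4 C=-7 D=5 ZF=0 PC=5
Step 6: PC=5 exec 'SUB A, 1'. After: A=1 B=4 C=-7 D=5 ZF=0 PC=6
Step 7: PC=6 exec 'JNZ 2'. After: A=1 B=4 C=-7 D=5 ZF=0 PC=2
Step 8: PC=2 exec 'SUB C, 3'. After: A=1 B=4 C=-10 D=5 ZF=0 PC=3
Step 9: PC=3 exec 'ADD D, 5'. After: A=1 B=4 C=-10 D=10 ZF=0 PC=4
Step 10: PC=4 exec 'SUB C, 4'. After: A=1 B=4 C=-14 D=10 ZF=0 PC=5
Step 11: PC=5 exec 'SUB A, 1'. After: A=0 B=4 C=-14 D=10 ZF=1 PC=6
Step 12: PC=6 exec 'JNZ 2'. After: A=0 B=4 C=-14 D=10 ZF=1 PC=7
Step 13: PC=7 exec 'HALT'. After: A=0 B=4 C=-14 D=10 ZF=1 PC=7 HALTED

Answer: 0 4 -14 10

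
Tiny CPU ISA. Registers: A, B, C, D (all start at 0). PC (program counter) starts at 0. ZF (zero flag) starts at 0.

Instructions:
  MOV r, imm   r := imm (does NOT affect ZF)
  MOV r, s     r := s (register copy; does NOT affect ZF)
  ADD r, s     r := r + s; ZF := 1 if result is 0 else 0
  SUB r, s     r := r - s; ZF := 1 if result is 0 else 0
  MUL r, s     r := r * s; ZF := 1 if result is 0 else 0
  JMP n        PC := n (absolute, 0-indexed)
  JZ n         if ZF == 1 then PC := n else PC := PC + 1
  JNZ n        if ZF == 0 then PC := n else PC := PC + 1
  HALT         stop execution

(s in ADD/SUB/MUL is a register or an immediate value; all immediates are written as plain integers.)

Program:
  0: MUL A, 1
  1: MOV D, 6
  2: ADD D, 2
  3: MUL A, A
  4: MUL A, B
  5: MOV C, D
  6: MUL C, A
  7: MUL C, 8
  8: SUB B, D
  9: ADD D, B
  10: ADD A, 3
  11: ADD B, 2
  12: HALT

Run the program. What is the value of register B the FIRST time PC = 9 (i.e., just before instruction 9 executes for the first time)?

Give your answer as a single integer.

Step 1: PC=0 exec 'MUL A, 1'. After: A=0 B=0 C=0 D=0 ZF=1 PC=1
Step 2: PC=1 exec 'MOV D, 6'. After: A=0 B=0 C=0 D=6 ZF=1 PC=2
Step 3: PC=2 exec 'ADD D, 2'. After: A=0 B=0 C=0 D=8 ZF=0 PC=3
Step 4: PC=3 exec 'MUL A, A'. After: A=0 B=0 C=0 D=8 ZF=1 PC=4
Step 5: PC=4 exec 'MUL A, B'. After: A=0 B=0 C=0 D=8 ZF=1 PC=5
Step 6: PC=5 exec 'MOV C, D'. After: A=0 B=0 C=8 D=8 ZF=1 PC=6
Step 7: PC=6 exec 'MUL C, A'. After: A=0 B=0 C=0 D=8 ZF=1 PC=7
Step 8: PC=7 exec 'MUL C, 8'. After: A=0 B=0 C=0 D=8 ZF=1 PC=8
Step 9: PC=8 exec 'SUB B, D'. After: A=0 B=-8 C=0 D=8 ZF=0 PC=9
First time PC=9: B=-8

-8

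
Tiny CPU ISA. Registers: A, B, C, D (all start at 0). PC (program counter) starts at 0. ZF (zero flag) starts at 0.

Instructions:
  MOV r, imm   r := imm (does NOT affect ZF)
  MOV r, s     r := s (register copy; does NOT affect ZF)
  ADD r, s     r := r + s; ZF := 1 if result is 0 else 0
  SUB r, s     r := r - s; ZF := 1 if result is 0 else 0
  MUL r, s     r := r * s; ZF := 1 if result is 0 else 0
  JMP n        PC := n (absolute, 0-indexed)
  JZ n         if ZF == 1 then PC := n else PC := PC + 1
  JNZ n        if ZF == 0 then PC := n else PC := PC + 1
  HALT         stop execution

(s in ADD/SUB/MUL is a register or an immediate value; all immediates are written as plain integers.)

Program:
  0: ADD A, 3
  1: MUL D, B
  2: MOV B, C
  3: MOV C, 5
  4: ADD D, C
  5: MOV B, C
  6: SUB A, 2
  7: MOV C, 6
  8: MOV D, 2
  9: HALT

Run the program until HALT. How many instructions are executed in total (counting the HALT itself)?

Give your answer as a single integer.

Step 1: PC=0 exec 'ADD A, 3'. After: A=3 B=0 C=0 D=0 ZF=0 PC=1
Step 2: PC=1 exec 'MUL D, B'. After: A=3 B=0 C=0 D=0 ZF=1 PC=2
Step 3: PC=2 exec 'MOV B, C'. After: A=3 B=0 C=0 D=0 ZF=1 PC=3
Step 4: PC=3 exec 'MOV C, 5'. After: A=3 B=0 C=5 D=0 ZF=1 PC=4
Step 5: PC=4 exec 'ADD D, C'. After: A=3 B=0 C=5 D=5 ZF=0 PC=5
Step 6: PC=5 exec 'MOV B, C'. After: A=3 B=5 C=5 D=5 ZF=0 PC=6
Step 7: PC=6 exec 'SUB A, 2'. After: A=1 B=5 C=5 D=5 ZF=0 PC=7
Step 8: PC=7 exec 'MOV C, 6'. After: A=1 B=5 C=6 D=5 ZF=0 PC=8
Step 9: PC=8 exec 'MOV D, 2'. After: A=1 B=5 C=6 D=2 ZF=0 PC=9
Step 10: PC=9 exec 'HALT'. After: A=1 B=5 C=6 D=2 ZF=0 PC=9 HALTED
Total instructions executed: 10

Answer: 10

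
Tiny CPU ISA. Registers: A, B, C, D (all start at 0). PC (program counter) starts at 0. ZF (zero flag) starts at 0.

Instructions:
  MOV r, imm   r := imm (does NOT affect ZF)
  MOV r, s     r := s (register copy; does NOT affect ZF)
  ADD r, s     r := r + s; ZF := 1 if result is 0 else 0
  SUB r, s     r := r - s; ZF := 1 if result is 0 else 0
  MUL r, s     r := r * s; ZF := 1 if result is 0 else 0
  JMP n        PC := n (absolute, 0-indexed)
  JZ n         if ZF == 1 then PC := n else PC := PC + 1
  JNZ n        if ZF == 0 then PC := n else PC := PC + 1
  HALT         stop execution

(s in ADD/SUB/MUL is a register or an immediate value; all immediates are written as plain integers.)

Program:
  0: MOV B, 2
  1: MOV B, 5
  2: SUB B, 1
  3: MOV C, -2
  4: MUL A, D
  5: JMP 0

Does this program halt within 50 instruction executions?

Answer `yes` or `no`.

Step 1: PC=0 exec 'MOV B, 2'. After: A=0 B=2 C=0 D=0 ZF=0 PC=1
Step 2: PC=1 exec 'MOV B, 5'. After: A=0 B=5 C=0 D=0 ZF=0 PC=2
Step 3: PC=2 exec 'SUB B, 1'. After: A=0 B=4 C=0 D=0 ZF=0 PC=3
Step 4: PC=3 exec 'MOV C, -2'. After: A=0 B=4 C=-2 D=0 ZF=0 PC=4
Step 5: PC=4 exec 'MUL A, D'. After: A=0 B=4 C=-2 D=0 ZF=1 PC=5
Step 6: PC=5 exec 'JMP 0'. After: A=0 B=4 C=-2 D=0 ZF=1 PC=0
Step 7: PC=0 exec 'MOV B, 2'. After: A=0 B=2 C=-2 D=0 ZF=1 PC=1
Step 8: PC=1 exec 'MOV B, 5'. After: A=0 B=5 C=-2 D=0 ZF=1 PC=2
Step 9: PC=2 exec 'SUB B, 1'. After: A=0 B=4 C=-2 D=0 ZF=0 PC=3
Step 10: PC=3 exec 'MOV C, -2'. After: A=0 B=4 C=-2 D=0 ZF=0 PC=4
State after step 10 equals state after step 4: the program is in a cycle of length 6 and will never halt.

Answer: no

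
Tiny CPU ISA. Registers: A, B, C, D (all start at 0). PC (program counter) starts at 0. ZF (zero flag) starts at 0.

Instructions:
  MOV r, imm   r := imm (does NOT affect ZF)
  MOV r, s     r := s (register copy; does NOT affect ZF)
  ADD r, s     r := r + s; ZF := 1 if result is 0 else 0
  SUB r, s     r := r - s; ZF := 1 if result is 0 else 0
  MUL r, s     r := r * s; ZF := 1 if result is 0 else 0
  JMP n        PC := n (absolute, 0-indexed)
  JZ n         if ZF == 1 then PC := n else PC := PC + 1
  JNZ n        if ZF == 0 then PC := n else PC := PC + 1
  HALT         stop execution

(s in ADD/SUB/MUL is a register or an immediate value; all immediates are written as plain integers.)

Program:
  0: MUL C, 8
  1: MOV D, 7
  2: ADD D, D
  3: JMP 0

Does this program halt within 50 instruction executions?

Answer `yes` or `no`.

Answer: no

Derivation:
Step 1: PC=0 exec 'MUL C, 8'. After: A=0 B=0 C=0 D=0 ZF=1 PC=1
Step 2: PC=1 exec 'MOV D, 7'. After: A=0 B=0 C=0 D=7 ZF=1 PC=2
Step 3: PC=2 exec 'ADD D, D'. After: A=0 B=0 C=0 D=14 ZF=0 PC=3
Step 4: PC=3 exec 'JMP 0'. After: A=0 B=0 C=0 D=14 ZF=0 PC=0
Step 5: PC=0 exec 'MUL C, 8'. After: A=0 B=0 C=0 D=14 ZF=1 PC=1
Step 6: PC=1 exec 'MOV D, 7'. After: A=0 B=0 C=0 D=7 ZF=1 PC=2
State after step 6 equals state after step 2: the program is in a cycle of length 4 and will never halt.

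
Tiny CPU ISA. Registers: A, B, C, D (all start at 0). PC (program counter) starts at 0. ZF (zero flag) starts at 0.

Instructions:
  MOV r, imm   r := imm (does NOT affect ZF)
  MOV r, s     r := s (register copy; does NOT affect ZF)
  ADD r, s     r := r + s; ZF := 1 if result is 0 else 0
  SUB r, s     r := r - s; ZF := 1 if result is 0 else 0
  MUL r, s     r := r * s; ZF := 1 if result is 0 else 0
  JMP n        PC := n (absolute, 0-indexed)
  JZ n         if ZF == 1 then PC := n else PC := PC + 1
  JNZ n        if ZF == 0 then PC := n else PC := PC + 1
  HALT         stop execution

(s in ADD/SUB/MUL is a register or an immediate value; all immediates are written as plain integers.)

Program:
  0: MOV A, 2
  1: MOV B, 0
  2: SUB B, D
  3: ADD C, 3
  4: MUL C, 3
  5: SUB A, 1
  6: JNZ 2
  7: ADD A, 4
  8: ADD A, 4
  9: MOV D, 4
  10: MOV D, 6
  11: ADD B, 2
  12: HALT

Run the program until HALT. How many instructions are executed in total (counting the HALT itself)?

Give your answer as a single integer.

Step 1: PC=0 exec 'MOV A, 2'. After: A=2 B=0 C=0 D=0 ZF=0 PC=1
Step 2: PC=1 exec 'MOV B, 0'. After: A=2 B=0 C=0 D=0 ZF=0 PC=2
Step 3: PC=2 exec 'SUB B, D'. After: A=2 B=0 C=0 D=0 ZF=1 PC=3
Step 4: PC=3 exec 'ADD C, 3'. After: A=2 B=0 C=3 D=0 ZF=0 PC=4
Step 5: PC=4 exec 'MUL C, 3'. After: A=2 B=0 C=9 D=0 ZF=0 PC=5
Step 6: PC=5 exec 'SUB A, 1'. After: A=1 B=0 C=9 D=0 ZF=0 PC=6
Step 7: PC=6 exec 'JNZ 2'. After: A=1 B=0 C=9 D=0 ZF=0 PC=2
Step 8: PC=2 exec 'SUB B, D'. After: A=1 B=0 C=9 D=0 ZF=1 PC=3
Step 9: PC=3 exec 'ADD C, 3'. After: A=1 B=0 C=12 D=0 ZF=0 PC=4
Step 10: PC=4 exec 'MUL C, 3'. After: A=1 B=0 C=36 D=0 ZF=0 PC=5
Step 11: PC=5 exec 'SUB A, 1'. After: A=0 B=0 C=36 D=0 ZF=1 PC=6
Step 12: PC=6 exec 'JNZ 2'. After: A=0 B=0 C=36 D=0 ZF=1 PC=7
Step 13: PC=7 exec 'ADD A, 4'. After: A=4 B=0 C=36 D=0 ZF=0 PC=8
Step 14: PC=8 exec 'ADD A, 4'. After: A=8 B=0 C=36 D=0 ZF=0 PC=9
Step 15: PC=9 exec 'MOV D, 4'. After: A=8 B=0 C=36 D=4 ZF=0 PC=10
Step 16: PC=10 exec 'MOV D, 6'. After: A=8 B=0 C=36 D=6 ZF=0 PC=11
Step 17: PC=11 exec 'ADD B, 2'. After: A=8 B=2 C=36 D=6 ZF=0 PC=12
Step 18: PC=12 exec 'HALT'. After: A=8 B=2 C=36 D=6 ZF=0 PC=12 HALTED
Total instructions executed: 18

Answer: 18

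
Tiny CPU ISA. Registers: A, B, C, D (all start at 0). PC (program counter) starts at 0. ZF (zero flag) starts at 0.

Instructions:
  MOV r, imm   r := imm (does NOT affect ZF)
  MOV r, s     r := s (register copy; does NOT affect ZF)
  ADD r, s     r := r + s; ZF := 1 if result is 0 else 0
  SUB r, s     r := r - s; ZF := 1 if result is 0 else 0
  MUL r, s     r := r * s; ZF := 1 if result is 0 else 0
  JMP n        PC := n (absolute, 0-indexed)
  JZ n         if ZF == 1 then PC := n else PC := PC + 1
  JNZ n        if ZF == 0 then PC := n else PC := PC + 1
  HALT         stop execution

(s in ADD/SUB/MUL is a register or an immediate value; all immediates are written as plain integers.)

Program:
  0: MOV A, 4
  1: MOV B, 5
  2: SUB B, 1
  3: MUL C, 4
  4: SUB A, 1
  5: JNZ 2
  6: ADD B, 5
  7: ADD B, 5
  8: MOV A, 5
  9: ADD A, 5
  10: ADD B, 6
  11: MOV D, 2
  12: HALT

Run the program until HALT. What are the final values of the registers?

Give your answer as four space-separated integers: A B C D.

Answer: 10 17 0 2

Derivation:
Step 1: PC=0 exec 'MOV A, 4'. After: A=4 B=0 C=0 D=0 ZF=0 PC=1
Step 2: PC=1 exec 'MOV B, 5'. After: A=4 B=5 C=0 D=0 ZF=0 PC=2
Step 3: PC=2 exec 'SUB B, 1'. After: A=4 B=4 C=0 D=0 ZF=0 PC=3
Step 4: PC=3 exec 'MUL C, 4'. After: A=4 B=4 C=0 D=0 ZF=1 PC=4
Step 5: PC=4 exec 'SUB A, 1'. After: A=3 B=4 C=0 D=0 ZF=0 PC=5
Step 6: PC=5 exec 'JNZ 2'. After: A=3 B=4 C=0 D=0 ZF=0 PC=2
Step 7: PC=2 exec 'SUB B, 1'. After: A=3 B=3 C=0 D=0 ZF=0 PC=3
Step 8: PC=3 exec 'MUL C, 4'. After: A=3 B=3 C=0 D=0 ZF=1 PC=4
Step 9: PC=4 exec 'SUB A, 1'. After: A=2 B=3 C=0 D=0 ZF=0 PC=5
Step 10: PC=5 exec 'JNZ 2'. After: A=2 B=3 C=0 D=0 ZF=0 PC=2
Step 11: PC=2 exec 'SUB B, 1'. After: A=2 B=2 C=0 D=0 ZF=0 PC=3
Step 12: PC=3 exec 'MUL C, 4'. After: A=2 B=2 C=0 D=0 ZF=1 PC=4
Step 13: PC=4 exec 'SUB A, 1'. After: A=1 B=2 C=0 D=0 ZF=0 PC=5
Step 14: PC=5 exec 'JNZ 2'. After: A=1 B=2 C=0 D=0 ZF=0 PC=2
Step 15: PC=2 exec 'SUB B, 1'. After: A=1 B=1 C=0 D=0 ZF=0 PC=3
Step 16: PC=3 exec 'MUL C, 4'. After: A=1 B=1 C=0 D=0 ZF=1 PC=4
Step 17: PC=4 exec 'SUB A, 1'. After: A=0 B=1 C=0 D=0 ZF=1 PC=5
Step 18: PC=5 exec 'JNZ 2'. After: A=0 B=1 C=0 D=0 ZF=1 PC=6
Step 19: PC=6 exec 'ADD B, 5'. After: A=0 B=6 C=0 D=0 ZF=0 PC=7
Step 20: PC=7 exec 'ADD B, 5'. After: A=0 B=11 C=0 D=0 ZF=0 PC=8
Step 21: PC=8 exec 'MOV A, 5'. After: A=5 B=11 C=0 D=0 ZF=0 PC=9
Step 22: PC=9 exec 'ADD A, 5'. After: A=10 B=11 C=0 D=0 ZF=0 PC=10
Step 23: PC=10 exec 'ADD B, 6'. After: A=10 B=17 C=0 D=0 ZF=0 PC=11
Step 24: PC=11 exec 'MOV D, 2'. After: A=10 B=17 C=0 D=2 ZF=0 PC=12
Step 25: PC=12 exec 'HALT'. After: A=10 B=17 C=0 D=2 ZF=0 PC=12 HALTED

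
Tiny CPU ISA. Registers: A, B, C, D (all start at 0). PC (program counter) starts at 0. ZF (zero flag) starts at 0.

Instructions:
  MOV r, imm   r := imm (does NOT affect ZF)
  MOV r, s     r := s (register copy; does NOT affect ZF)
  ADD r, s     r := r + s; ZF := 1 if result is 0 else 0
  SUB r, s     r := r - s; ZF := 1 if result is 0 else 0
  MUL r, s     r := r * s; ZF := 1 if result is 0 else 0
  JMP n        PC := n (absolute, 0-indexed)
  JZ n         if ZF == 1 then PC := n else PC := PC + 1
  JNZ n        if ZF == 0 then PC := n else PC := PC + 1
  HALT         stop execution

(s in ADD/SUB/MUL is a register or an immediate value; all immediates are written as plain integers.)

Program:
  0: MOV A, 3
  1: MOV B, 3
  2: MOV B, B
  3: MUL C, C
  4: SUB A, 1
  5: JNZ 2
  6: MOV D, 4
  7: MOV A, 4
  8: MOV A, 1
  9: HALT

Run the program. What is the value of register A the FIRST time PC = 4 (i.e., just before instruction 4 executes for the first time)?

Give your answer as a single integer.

Step 1: PC=0 exec 'MOV A, 3'. After: A=3 B=0 C=0 D=0 ZF=0 PC=1
Step 2: PC=1 exec 'MOV B, 3'. After: A=3 B=3 C=0 D=0 ZF=0 PC=2
Step 3: PC=2 exec 'MOV B, B'. After: A=3 B=3 C=0 D=0 ZF=0 PC=3
Step 4: PC=3 exec 'MUL C, C'. After: A=3 B=3 C=0 D=0 ZF=1 PC=4
First time PC=4: A=3

3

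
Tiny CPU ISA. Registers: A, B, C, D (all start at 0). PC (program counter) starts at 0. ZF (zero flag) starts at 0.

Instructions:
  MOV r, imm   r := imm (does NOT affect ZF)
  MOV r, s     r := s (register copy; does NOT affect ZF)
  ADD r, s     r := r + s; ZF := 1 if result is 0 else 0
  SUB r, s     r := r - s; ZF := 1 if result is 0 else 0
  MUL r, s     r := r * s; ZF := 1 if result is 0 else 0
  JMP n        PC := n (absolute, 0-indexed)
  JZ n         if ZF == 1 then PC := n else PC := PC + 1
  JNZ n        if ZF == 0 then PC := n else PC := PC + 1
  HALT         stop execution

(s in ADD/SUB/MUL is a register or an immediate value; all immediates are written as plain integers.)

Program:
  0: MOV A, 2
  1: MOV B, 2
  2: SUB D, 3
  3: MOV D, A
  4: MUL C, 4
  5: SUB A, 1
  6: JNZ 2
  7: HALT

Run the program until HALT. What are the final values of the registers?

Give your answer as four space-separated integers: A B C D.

Answer: 0 2 0 1

Derivation:
Step 1: PC=0 exec 'MOV A, 2'. After: A=2 B=0 C=0 D=0 ZF=0 PC=1
Step 2: PC=1 exec 'MOV B, 2'. After: A=2 B=2 C=0 D=0 ZF=0 PC=2
Step 3: PC=2 exec 'SUB D, 3'. After: A=2 B=2 C=0 D=-3 ZF=0 PC=3
Step 4: PC=3 exec 'MOV D, A'. After: A=2 B=2 C=0 D=2 ZF=0 PC=4
Step 5: PC=4 exec 'MUL C, 4'. After: A=2 B=2 C=0 D=2 ZF=1 PC=5
Step 6: PC=5 exec 'SUB A, 1'. After: A=1 B=2 C=0 D=2 ZF=0 PC=6
Step 7: PC=6 exec 'JNZ 2'. After: A=1 B=2 C=0 D=2 ZF=0 PC=2
Step 8: PC=2 exec 'SUB D, 3'. After: A=1 B=2 C=0 D=-1 ZF=0 PC=3
Step 9: PC=3 exec 'MOV D, A'. After: A=1 B=2 C=0 D=1 ZF=0 PC=4
Step 10: PC=4 exec 'MUL C, 4'. After: A=1 B=2 C=0 D=1 ZF=1 PC=5
Step 11: PC=5 exec 'SUB A, 1'. After: A=0 B=2 C=0 D=1 ZF=1 PC=6
Step 12: PC=6 exec 'JNZ 2'. After: A=0 B=2 C=0 D=1 ZF=1 PC=7
Step 13: PC=7 exec 'HALT'. After: A=0 B=2 C=0 D=1 ZF=1 PC=7 HALTED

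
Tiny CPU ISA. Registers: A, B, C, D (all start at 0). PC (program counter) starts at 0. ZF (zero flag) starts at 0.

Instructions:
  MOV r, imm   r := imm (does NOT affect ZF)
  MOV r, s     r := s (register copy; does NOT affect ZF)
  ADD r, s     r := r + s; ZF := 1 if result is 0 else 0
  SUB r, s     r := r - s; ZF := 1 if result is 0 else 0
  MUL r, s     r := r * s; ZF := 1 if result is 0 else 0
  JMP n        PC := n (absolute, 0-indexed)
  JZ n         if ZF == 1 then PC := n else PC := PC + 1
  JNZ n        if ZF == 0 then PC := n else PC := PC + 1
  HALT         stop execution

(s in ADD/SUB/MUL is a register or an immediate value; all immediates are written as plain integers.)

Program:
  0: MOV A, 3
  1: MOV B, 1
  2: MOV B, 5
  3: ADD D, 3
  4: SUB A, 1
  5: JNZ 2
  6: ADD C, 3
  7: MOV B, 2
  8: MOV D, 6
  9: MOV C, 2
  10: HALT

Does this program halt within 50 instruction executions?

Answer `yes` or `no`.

Answer: yes

Derivation:
Step 1: PC=0 exec 'MOV A, 3'. After: A=3 B=0 C=0 D=0 ZF=0 PC=1
Step 2: PC=1 exec 'MOV B, 1'. After: A=3 B=1 C=0 D=0 ZF=0 PC=2
Step 3: PC=2 exec 'MOV B, 5'. After: A=3 B=5 C=0 D=0 ZF=0 PC=3
Step 4: PC=3 exec 'ADD D, 3'. After: A=3 B=5 C=0 D=3 ZF=0 PC=4
Step 5: PC=4 exec 'SUB A, 1'. After: A=2 B=5 C=0 D=3 ZF=0 PC=5
Step 6: PC=5 exec 'JNZ 2'. After: A=2 B=5 C=0 D=3 ZF=0 PC=2
Step 7: PC=2 exec 'MOV B, 5'. After: A=2 B=5 C=0 D=3 ZF=0 PC=3
Step 8: PC=3 exec 'ADD D, 3'. After: A=2 B=5 C=0 D=6 ZF=0 PC=4
Step 9: PC=4 exec 'SUB A, 1'. After: A=1 B=5 C=0 D=6 ZF=0 PC=5
Step 10: PC=5 exec 'JNZ 2'. After: A=1 B=5 C=0 D=6 ZF=0 PC=2
Step 11: PC=2 exec 'MOV B, 5'. After: A=1 B=5 C=0 D=6 ZF=0 PC=3
Step 12: PC=3 exec 'ADD D, 3'. After: A=1 B=5 C=0 D=9 ZF=0 PC=4
Step 13: PC=4 exec 'SUB A, 1'. After: A=0 B=5 C=0 D=9 ZF=1 PC=5
Step 14: PC=5 exec 'JNZ 2'. After: A=0 B=5 C=0 D=9 ZF=1 PC=6
Step 15: PC=6 exec 'ADD C, 3'. After: A=0 B=5 C=3 D=9 ZF=0 PC=7
Step 16: PC=7 exec 'MOV B, 2'. After: A=0 B=2 C=3 D=9 ZF=0 PC=8
Step 17: PC=8 exec 'MOV D, 6'. After: A=0 B=2 C=3 D=6 ZF=0 PC=9
Step 18: PC=9 exec 'MOV C, 2'. After: A=0 B=2 C=2 D=6 ZF=0 PC=10
Step 19: PC=10 exec 'HALT'. After: A=0 B=2 C=2 D=6 ZF=0 PC=10 HALTED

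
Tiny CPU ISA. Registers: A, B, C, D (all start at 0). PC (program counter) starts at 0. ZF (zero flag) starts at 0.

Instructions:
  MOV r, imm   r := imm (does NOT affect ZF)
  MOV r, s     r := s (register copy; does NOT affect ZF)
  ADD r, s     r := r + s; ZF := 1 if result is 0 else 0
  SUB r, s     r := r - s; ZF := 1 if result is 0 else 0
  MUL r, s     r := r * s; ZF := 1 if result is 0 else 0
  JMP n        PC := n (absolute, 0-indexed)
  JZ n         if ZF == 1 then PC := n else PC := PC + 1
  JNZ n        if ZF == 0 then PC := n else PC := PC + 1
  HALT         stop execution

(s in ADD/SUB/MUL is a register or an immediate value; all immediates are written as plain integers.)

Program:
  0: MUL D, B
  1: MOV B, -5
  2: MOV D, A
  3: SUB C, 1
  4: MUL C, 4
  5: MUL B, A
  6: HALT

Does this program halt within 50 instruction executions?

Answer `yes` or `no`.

Step 1: PC=0 exec 'MUL D, B'. After: A=0 B=0 C=0 D=0 ZF=1 PC=1
Step 2: PC=1 exec 'MOV B, -5'. After: A=0 B=-5 C=0 D=0 ZF=1 PC=2
Step 3: PC=2 exec 'MOV D, A'. After: A=0 B=-5 C=0 D=0 ZF=1 PC=3
Step 4: PC=3 exec 'SUB C, 1'. After: A=0 B=-5 C=-1 D=0 ZF=0 PC=4
Step 5: PC=4 exec 'MUL C, 4'. After: A=0 B=-5 C=-4 D=0 ZF=0 PC=5
Step 6: PC=5 exec 'MUL B, A'. After: A=0 B=0 C=-4 D=0 ZF=1 PC=6
Step 7: PC=6 exec 'HALT'. After: A=0 B=0 C=-4 D=0 ZF=1 PC=6 HALTED

Answer: yes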